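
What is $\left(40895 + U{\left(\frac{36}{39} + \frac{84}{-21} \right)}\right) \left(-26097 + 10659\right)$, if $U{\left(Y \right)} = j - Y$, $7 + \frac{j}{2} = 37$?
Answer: $- \frac{8220040290}{13} \approx -6.3231 \cdot 10^{8}$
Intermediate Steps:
$j = 60$ ($j = -14 + 2 \cdot 37 = -14 + 74 = 60$)
$U{\left(Y \right)} = 60 - Y$
$\left(40895 + U{\left(\frac{36}{39} + \frac{84}{-21} \right)}\right) \left(-26097 + 10659\right) = \left(40895 - \left(-60 - 4 + \frac{12}{13}\right)\right) \left(-26097 + 10659\right) = \left(40895 - \left(-60 - 4 + \frac{12}{13}\right)\right) \left(-15438\right) = \left(40895 + \left(60 - \left(\frac{12}{13} - 4\right)\right)\right) \left(-15438\right) = \left(40895 + \left(60 - - \frac{40}{13}\right)\right) \left(-15438\right) = \left(40895 + \left(60 + \frac{40}{13}\right)\right) \left(-15438\right) = \left(40895 + \frac{820}{13}\right) \left(-15438\right) = \frac{532455}{13} \left(-15438\right) = - \frac{8220040290}{13}$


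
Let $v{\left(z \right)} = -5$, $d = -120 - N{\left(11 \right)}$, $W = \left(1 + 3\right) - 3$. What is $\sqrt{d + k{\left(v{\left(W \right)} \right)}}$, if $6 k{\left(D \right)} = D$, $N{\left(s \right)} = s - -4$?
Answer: $\frac{i \sqrt{4890}}{6} \approx 11.655 i$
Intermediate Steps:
$N{\left(s \right)} = 4 + s$ ($N{\left(s \right)} = s + 4 = 4 + s$)
$W = 1$ ($W = 4 - 3 = 1$)
$d = -135$ ($d = -120 - \left(4 + 11\right) = -120 - 15 = -135$)
$k{\left(D \right)} = \frac{D}{6}$
$\sqrt{d + k{\left(v{\left(W \right)} \right)}} = \sqrt{-135 + \frac{1}{6} \left(-5\right)} = \sqrt{-135 - \frac{5}{6}} = \sqrt{- \frac{815}{6}} = \frac{i \sqrt{4890}}{6}$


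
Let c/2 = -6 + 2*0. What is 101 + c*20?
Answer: -139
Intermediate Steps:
c = -12 (c = 2*(-6 + 2*0) = 2*(-6 + 0) = 2*(-6) = -12)
101 + c*20 = 101 - 12*20 = 101 - 240 = -139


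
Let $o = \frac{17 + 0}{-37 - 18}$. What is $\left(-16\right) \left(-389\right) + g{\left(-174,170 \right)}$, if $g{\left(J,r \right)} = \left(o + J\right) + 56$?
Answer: $\frac{335813}{55} \approx 6105.7$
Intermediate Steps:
$o = - \frac{17}{55}$ ($o = \frac{17}{-55} = 17 \left(- \frac{1}{55}\right) = - \frac{17}{55} \approx -0.30909$)
$g{\left(J,r \right)} = \frac{3063}{55} + J$ ($g{\left(J,r \right)} = \left(- \frac{17}{55} + J\right) + 56 = \frac{3063}{55} + J$)
$\left(-16\right) \left(-389\right) + g{\left(-174,170 \right)} = \left(-16\right) \left(-389\right) + \left(\frac{3063}{55} - 174\right) = 6224 - \frac{6507}{55} = \frac{335813}{55}$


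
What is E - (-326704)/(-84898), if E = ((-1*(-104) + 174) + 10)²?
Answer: 3520726504/42449 ≈ 82940.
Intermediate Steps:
E = 82944 (E = ((104 + 174) + 10)² = (278 + 10)² = 288² = 82944)
E - (-326704)/(-84898) = 82944 - (-326704)/(-84898) = 82944 - (-326704)*(-1)/84898 = 82944 - 1*163352/42449 = 82944 - 163352/42449 = 3520726504/42449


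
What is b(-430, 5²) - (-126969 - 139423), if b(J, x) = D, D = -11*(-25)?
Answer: 266667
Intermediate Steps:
D = 275
b(J, x) = 275
b(-430, 5²) - (-126969 - 139423) = 275 - (-126969 - 139423) = 275 - 1*(-266392) = 275 + 266392 = 266667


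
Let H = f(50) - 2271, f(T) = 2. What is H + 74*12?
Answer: -1381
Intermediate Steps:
H = -2269 (H = 2 - 2271 = -2269)
H + 74*12 = -2269 + 74*12 = -2269 + 888 = -1381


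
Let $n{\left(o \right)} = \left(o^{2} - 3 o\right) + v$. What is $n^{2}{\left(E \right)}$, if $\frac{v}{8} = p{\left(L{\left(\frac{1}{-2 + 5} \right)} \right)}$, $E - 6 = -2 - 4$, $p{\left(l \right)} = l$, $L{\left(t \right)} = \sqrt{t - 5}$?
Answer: $- \frac{896}{3} \approx -298.67$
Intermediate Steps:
$L{\left(t \right)} = \sqrt{-5 + t}$
$E = 0$ ($E = 6 - 6 = 0$)
$v = \frac{8 i \sqrt{42}}{3}$ ($v = 8 \sqrt{-5 + \frac{1}{-2 + 5}} = 8 \sqrt{-5 + \frac{1}{3}} = 8 \sqrt{- \frac{14}{3}} = 8 \frac{i \sqrt{42}}{3} = \frac{8 i \sqrt{42}}{3} \approx 17.282 i$)
$n{\left(o \right)} = o^{2} - 3 o + \frac{8 i \sqrt{42}}{3}$ ($n{\left(o \right)} = \left(o^{2} - 3 o\right) + \frac{8 i \sqrt{42}}{3} = o^{2} - 3 o + \frac{8 i \sqrt{42}}{3}$)
$n^{2}{\left(E \right)} = \left(0^{2} - 0 + \frac{8 i \sqrt{42}}{3}\right)^{2} = \left(0 + 0 + \frac{8 i \sqrt{42}}{3}\right)^{2} = \left(\frac{8 i \sqrt{42}}{3}\right)^{2} = - \frac{896}{3}$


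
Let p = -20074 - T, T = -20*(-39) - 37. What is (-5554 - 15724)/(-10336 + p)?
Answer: 21278/31153 ≈ 0.68302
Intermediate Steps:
T = 743 (T = 780 - 37 = 743)
p = -20817 (p = -20074 - 1*743 = -20074 - 743 = -20817)
(-5554 - 15724)/(-10336 + p) = (-5554 - 15724)/(-10336 - 20817) = -21278/(-31153) = -21278*(-1/31153) = 21278/31153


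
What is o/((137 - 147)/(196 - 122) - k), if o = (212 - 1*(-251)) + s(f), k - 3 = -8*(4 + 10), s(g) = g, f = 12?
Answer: 925/212 ≈ 4.3632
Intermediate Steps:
k = -109 (k = 3 - 8*(4 + 10) = 3 - 8*14 = 3 - 112 = -109)
o = 475 (o = (212 - 1*(-251)) + 12 = (212 + 251) + 12 = 463 + 12 = 475)
o/((137 - 147)/(196 - 122) - k) = 475/((137 - 147)/(196 - 122) - 1*(-109)) = 475/(-10/74 + 109) = 475/(-10*1/74 + 109) = 475/(-5/37 + 109) = 475/(4028/37) = 475*(37/4028) = 925/212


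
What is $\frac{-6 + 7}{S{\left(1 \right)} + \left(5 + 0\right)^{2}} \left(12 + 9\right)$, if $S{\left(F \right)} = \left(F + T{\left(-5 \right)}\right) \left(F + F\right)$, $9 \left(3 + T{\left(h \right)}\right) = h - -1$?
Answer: $\frac{189}{181} \approx 1.0442$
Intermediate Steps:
$T{\left(h \right)} = - \frac{26}{9} + \frac{h}{9}$ ($T{\left(h \right)} = -3 + \frac{h - -1}{9} = -3 + \frac{h + 1}{9} = -3 + \frac{1 + h}{9} = -3 + \left(\frac{1}{9} + \frac{h}{9}\right) = - \frac{26}{9} + \frac{h}{9}$)
$S{\left(F \right)} = 2 F \left(- \frac{31}{9} + F\right)$ ($S{\left(F \right)} = \left(F + \left(- \frac{26}{9} + \frac{1}{9} \left(-5\right)\right)\right) \left(F + F\right) = \left(F - \frac{31}{9}\right) 2 F = \left(- \frac{31}{9} + F\right) 2 F = 2 F \left(- \frac{31}{9} + F\right)$)
$\frac{-6 + 7}{S{\left(1 \right)} + \left(5 + 0\right)^{2}} \left(12 + 9\right) = \frac{-6 + 7}{\frac{2}{9} \cdot 1 \left(-31 + 9 \cdot 1\right) + \left(5 + 0\right)^{2}} \left(12 + 9\right) = 1 \frac{1}{\frac{2}{9} \cdot 1 \left(-31 + 9\right) + 5^{2}} \cdot 21 = 1 \frac{1}{\frac{2}{9} \cdot 1 \left(-22\right) + 25} \cdot 21 = 1 \frac{1}{- \frac{44}{9} + 25} \cdot 21 = 1 \frac{1}{\frac{181}{9}} \cdot 21 = 1 \cdot \frac{9}{181} \cdot 21 = \frac{9}{181} \cdot 21 = \frac{189}{181}$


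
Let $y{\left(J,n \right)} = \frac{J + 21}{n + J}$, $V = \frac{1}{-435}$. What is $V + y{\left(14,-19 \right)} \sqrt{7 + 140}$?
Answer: $- \frac{1}{435} - 49 \sqrt{3} \approx -84.873$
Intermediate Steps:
$V = - \frac{1}{435} \approx -0.0022989$
$y{\left(J,n \right)} = \frac{21 + J}{J + n}$
$V + y{\left(14,-19 \right)} \sqrt{7 + 140} = - \frac{1}{435} + \frac{21 + 14}{14 - 19} \sqrt{7 + 140} = - \frac{1}{435} + \frac{1}{-5} \cdot 35 \sqrt{147} = - \frac{1}{435} + \left(- \frac{1}{5}\right) 35 \cdot 7 \sqrt{3} = - \frac{1}{435} - 7 \cdot 7 \sqrt{3} = - \frac{1}{435} - 49 \sqrt{3}$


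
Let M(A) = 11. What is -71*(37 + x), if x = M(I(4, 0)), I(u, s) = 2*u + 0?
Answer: -3408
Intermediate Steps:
I(u, s) = 2*u
x = 11
-71*(37 + x) = -71*(37 + 11) = -71*48 = -3408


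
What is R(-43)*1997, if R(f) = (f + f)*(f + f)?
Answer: 14769812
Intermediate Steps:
R(f) = 4*f**2 (R(f) = (2*f)*(2*f) = 4*f**2)
R(-43)*1997 = (4*(-43)**2)*1997 = (4*1849)*1997 = 7396*1997 = 14769812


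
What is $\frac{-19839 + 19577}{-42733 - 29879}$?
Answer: $\frac{131}{36306} \approx 0.0036082$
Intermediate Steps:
$\frac{-19839 + 19577}{-42733 - 29879} = - \frac{262}{-42733 - 29879} = - \frac{262}{-72612} = \left(-262\right) \left(- \frac{1}{72612}\right) = \frac{131}{36306}$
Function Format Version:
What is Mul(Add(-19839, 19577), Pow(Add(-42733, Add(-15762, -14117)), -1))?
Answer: Rational(131, 36306) ≈ 0.0036082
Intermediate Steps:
Mul(Add(-19839, 19577), Pow(Add(-42733, Add(-15762, -14117)), -1)) = Mul(-262, Pow(Add(-42733, -29879), -1)) = Mul(-262, Pow(-72612, -1)) = Mul(-262, Rational(-1, 72612)) = Rational(131, 36306)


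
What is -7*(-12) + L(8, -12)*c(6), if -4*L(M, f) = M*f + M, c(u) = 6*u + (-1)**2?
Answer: 898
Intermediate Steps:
c(u) = 1 + 6*u (c(u) = 6*u + 1 = 1 + 6*u)
L(M, f) = -M/4 - M*f/4 (L(M, f) = -(M*f + M)/4 = -(M + M*f)/4 = -M/4 - M*f/4)
-7*(-12) + L(8, -12)*c(6) = -7*(-12) + (-1/4*8*(1 - 12))*(1 + 6*6) = 84 + (-1/4*8*(-11))*(1 + 36) = 84 + 22*37 = 84 + 814 = 898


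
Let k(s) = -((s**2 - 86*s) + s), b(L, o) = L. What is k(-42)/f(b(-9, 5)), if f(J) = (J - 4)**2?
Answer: -5334/169 ≈ -31.562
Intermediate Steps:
k(s) = -s**2 + 85*s (k(s) = -(s**2 - 85*s) = -s**2 + 85*s)
f(J) = (-4 + J)**2
k(-42)/f(b(-9, 5)) = (-42*(85 - 1*(-42)))/((-4 - 9)**2) = (-42*(85 + 42))/((-13)**2) = -42*127/169 = -5334*1/169 = -5334/169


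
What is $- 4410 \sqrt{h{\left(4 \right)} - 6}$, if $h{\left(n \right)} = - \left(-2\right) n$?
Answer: $- 4410 \sqrt{2} \approx -6236.7$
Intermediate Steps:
$h{\left(n \right)} = 2 n$
$- 4410 \sqrt{h{\left(4 \right)} - 6} = - 4410 \sqrt{2 \cdot 4 - 6} = - 4410 \sqrt{8 - 6} = - 4410 \sqrt{2}$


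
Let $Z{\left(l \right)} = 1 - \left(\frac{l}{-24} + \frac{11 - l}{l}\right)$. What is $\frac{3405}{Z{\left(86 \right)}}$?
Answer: $\frac{351396}{563} \approx 624.15$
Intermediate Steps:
$Z{\left(l \right)} = 1 + \frac{l}{24} - \frac{11 - l}{l}$ ($Z{\left(l \right)} = 1 - \left(l \left(- \frac{1}{24}\right) + \frac{11 - l}{l}\right) = 1 - \left(- \frac{l}{24} + \frac{11 - l}{l}\right) = 1 + \left(\frac{l}{24} - \frac{11 - l}{l}\right) = 1 + \frac{l}{24} - \frac{11 - l}{l}$)
$\frac{3405}{Z{\left(86 \right)}} = \frac{3405}{2 - \frac{11}{86} + \frac{1}{24} \cdot 86} = \frac{3405}{2 - \frac{11}{86} + \frac{43}{12}} = \frac{3405}{\frac{2815}{516}} = 3405 \cdot \frac{516}{2815} = \frac{351396}{563}$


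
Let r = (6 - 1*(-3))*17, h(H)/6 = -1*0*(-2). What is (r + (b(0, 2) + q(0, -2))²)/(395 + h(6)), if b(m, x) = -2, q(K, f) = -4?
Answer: 189/395 ≈ 0.47848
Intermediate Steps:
h(H) = 0 (h(H) = 6*(-1*0*(-2)) = 6*(0*(-2)) = 6*0 = 0)
r = 153 (r = (6 + 3)*17 = 9*17 = 153)
(r + (b(0, 2) + q(0, -2))²)/(395 + h(6)) = (153 + (-2 - 4)²)/(395 + 0) = (153 + (-6)²)/395 = (153 + 36)*(1/395) = 189*(1/395) = 189/395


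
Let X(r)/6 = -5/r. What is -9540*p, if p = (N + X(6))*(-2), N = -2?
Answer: -133560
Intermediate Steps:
X(r) = -30/r (X(r) = 6*(-5/r) = -30/r)
p = 14 (p = (-2 - 30/6)*(-2) = (-2 - 30*⅙)*(-2) = (-2 - 5)*(-2) = -7*(-2) = 14)
-9540*p = -9540*14 = -133560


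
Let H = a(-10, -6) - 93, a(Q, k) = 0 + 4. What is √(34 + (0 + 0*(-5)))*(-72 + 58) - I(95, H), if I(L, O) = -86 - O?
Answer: -3 - 14*√34 ≈ -84.633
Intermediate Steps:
a(Q, k) = 4
H = -89 (H = 4 - 93 = -89)
√(34 + (0 + 0*(-5)))*(-72 + 58) - I(95, H) = √(34 + (0 + 0*(-5)))*(-72 + 58) - (-86 - 1*(-89)) = √(34 + (0 + 0))*(-14) - (-86 + 89) = √(34 + 0)*(-14) - 1*3 = √34*(-14) - 3 = -14*√34 - 3 = -3 - 14*√34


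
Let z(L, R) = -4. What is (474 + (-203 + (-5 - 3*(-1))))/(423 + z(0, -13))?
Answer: 269/419 ≈ 0.64200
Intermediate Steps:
(474 + (-203 + (-5 - 3*(-1))))/(423 + z(0, -13)) = (474 + (-203 + (-5 - 3*(-1))))/(423 - 4) = (474 + (-203 + (-5 + 3)))/419 = (474 + (-203 - 2))*(1/419) = (474 - 205)*(1/419) = 269*(1/419) = 269/419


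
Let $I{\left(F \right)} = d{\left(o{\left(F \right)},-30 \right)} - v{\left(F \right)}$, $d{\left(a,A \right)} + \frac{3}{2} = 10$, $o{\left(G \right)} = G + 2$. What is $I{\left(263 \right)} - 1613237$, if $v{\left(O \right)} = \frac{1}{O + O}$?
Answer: $- \frac{424279096}{263} \approx -1.6132 \cdot 10^{6}$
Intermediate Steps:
$o{\left(G \right)} = 2 + G$
$d{\left(a,A \right)} = \frac{17}{2}$ ($d{\left(a,A \right)} = - \frac{3}{2} + 10 = \frac{17}{2}$)
$v{\left(O \right)} = \frac{1}{2 O}$
$I{\left(F \right)} = \frac{17}{2} - \frac{1}{2 F}$
$I{\left(263 \right)} - 1613237 = \frac{-1 + 17 \cdot 263}{2 \cdot 263} - 1613237 = \frac{1}{2} \cdot \frac{1}{263} \left(-1 + 4471\right) - 1613237 = \frac{1}{2} \cdot \frac{1}{263} \cdot 4470 - 1613237 = \frac{2235}{263} - 1613237 = - \frac{424279096}{263}$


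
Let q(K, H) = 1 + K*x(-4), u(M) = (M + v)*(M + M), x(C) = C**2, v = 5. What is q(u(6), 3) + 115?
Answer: 2228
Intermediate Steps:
u(M) = 2*M*(5 + M) (u(M) = (M + 5)*(M + M) = (5 + M)*(2*M) = 2*M*(5 + M))
q(K, H) = 1 + 16*K (q(K, H) = 1 + K*(-4)**2 = 1 + K*16 = 1 + 16*K)
q(u(6), 3) + 115 = (1 + 16*(2*6*(5 + 6))) + 115 = (1 + 16*(2*6*11)) + 115 = (1 + 16*132) + 115 = (1 + 2112) + 115 = 2113 + 115 = 2228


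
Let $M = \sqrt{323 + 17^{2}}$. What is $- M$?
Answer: $- 6 \sqrt{17} \approx -24.739$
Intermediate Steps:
$M = 6 \sqrt{17}$ ($M = \sqrt{323 + 289} = \sqrt{612} = 6 \sqrt{17} \approx 24.739$)
$- M = - 6 \sqrt{17}$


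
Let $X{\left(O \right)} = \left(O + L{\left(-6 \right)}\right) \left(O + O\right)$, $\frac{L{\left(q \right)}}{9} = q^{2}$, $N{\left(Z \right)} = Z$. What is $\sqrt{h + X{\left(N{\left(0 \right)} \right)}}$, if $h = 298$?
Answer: $\sqrt{298} \approx 17.263$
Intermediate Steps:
$L{\left(q \right)} = 9 q^{2}$
$X{\left(O \right)} = 2 O \left(324 + O\right)$ ($X{\left(O \right)} = \left(O + 9 \left(-6\right)^{2}\right) \left(O + O\right) = \left(O + 9 \cdot 36\right) 2 O = \left(O + 324\right) 2 O = \left(324 + O\right) 2 O = 2 O \left(324 + O\right)$)
$\sqrt{h + X{\left(N{\left(0 \right)} \right)}} = \sqrt{298 + 2 \cdot 0 \left(324 + 0\right)} = \sqrt{298 + 2 \cdot 0 \cdot 324} = \sqrt{298 + 0} = \sqrt{298}$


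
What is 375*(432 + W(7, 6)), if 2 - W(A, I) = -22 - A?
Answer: 173625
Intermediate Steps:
W(A, I) = 24 + A (W(A, I) = 2 - (-22 - A) = 2 + (22 + A) = 24 + A)
375*(432 + W(7, 6)) = 375*(432 + (24 + 7)) = 375*(432 + 31) = 375*463 = 173625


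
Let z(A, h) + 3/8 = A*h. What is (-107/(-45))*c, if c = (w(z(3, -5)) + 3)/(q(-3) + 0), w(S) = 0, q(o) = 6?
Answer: 107/90 ≈ 1.1889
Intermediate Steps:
z(A, h) = -3/8 + A*h
c = ½ (c = (0 + 3)/(6 + 0) = 3/6 = 3*(⅙) = ½ ≈ 0.50000)
(-107/(-45))*c = -107/(-45)*(½) = -107*(-1/45)*(½) = (107/45)*(½) = 107/90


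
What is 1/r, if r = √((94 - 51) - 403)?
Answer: -I*√10/60 ≈ -0.052705*I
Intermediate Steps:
r = 6*I*√10 (r = √(43 - 403) = √(-360) = 6*I*√10 ≈ 18.974*I)
1/r = 1/(6*I*√10) = -I*√10/60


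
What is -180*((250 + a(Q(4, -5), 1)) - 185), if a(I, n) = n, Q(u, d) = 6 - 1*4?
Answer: -11880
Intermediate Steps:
Q(u, d) = 2 (Q(u, d) = 6 - 4 = 2)
-180*((250 + a(Q(4, -5), 1)) - 185) = -180*((250 + 1) - 185) = -180*(251 - 185) = -180*66 = -11880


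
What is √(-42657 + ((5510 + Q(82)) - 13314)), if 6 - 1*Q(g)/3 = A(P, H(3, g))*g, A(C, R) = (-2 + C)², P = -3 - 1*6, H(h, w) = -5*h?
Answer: I*√80209 ≈ 283.21*I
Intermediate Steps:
P = -9 (P = -3 - 6 = -9)
Q(g) = 18 - 363*g (Q(g) = 18 - 3*(-2 - 9)²*g = 18 - 3*(-11)²*g = 18 - 363*g)
√(-42657 + ((5510 + Q(82)) - 13314)) = √(-42657 + ((5510 + (18 - 363*82)) - 13314)) = √(-42657 + ((5510 + (18 - 29766)) - 13314)) = √(-42657 + ((5510 - 29748) - 13314)) = √(-42657 + (-24238 - 13314)) = √(-42657 - 37552) = √(-80209) = I*√80209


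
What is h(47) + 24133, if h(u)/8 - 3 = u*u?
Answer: 41829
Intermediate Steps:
h(u) = 24 + 8*u² (h(u) = 24 + 8*(u*u) = 24 + 8*u²)
h(47) + 24133 = (24 + 8*47²) + 24133 = (24 + 8*2209) + 24133 = (24 + 17672) + 24133 = 17696 + 24133 = 41829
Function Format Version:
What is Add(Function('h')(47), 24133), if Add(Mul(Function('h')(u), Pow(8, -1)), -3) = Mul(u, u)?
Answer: 41829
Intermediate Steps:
Function('h')(u) = Add(24, Mul(8, Pow(u, 2))) (Function('h')(u) = Add(24, Mul(8, Mul(u, u))) = Add(24, Mul(8, Pow(u, 2))))
Add(Function('h')(47), 24133) = Add(Add(24, Mul(8, Pow(47, 2))), 24133) = Add(Add(24, Mul(8, 2209)), 24133) = Add(Add(24, 17672), 24133) = Add(17696, 24133) = 41829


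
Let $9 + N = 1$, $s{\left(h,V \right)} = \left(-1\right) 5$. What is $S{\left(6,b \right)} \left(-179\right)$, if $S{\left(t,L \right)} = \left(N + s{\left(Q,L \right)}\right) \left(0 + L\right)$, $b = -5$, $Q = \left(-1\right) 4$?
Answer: $-11635$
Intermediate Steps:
$Q = -4$
$s{\left(h,V \right)} = -5$
$N = -8$ ($N = -9 + 1 = -8$)
$S{\left(t,L \right)} = - 13 L$ ($S{\left(t,L \right)} = \left(-8 - 5\right) \left(0 + L\right) = - 13 L$)
$S{\left(6,b \right)} \left(-179\right) = \left(-13\right) \left(-5\right) \left(-179\right) = 65 \left(-179\right) = -11635$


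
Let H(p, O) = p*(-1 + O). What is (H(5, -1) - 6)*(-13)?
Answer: 208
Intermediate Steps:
(H(5, -1) - 6)*(-13) = (5*(-1 - 1) - 6)*(-13) = (5*(-2) - 6)*(-13) = (-10 - 6)*(-13) = -16*(-13) = 208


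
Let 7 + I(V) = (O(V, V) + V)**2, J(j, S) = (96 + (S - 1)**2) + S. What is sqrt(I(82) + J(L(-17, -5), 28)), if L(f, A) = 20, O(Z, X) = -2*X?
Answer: sqrt(7570) ≈ 87.006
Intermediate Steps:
J(j, S) = 96 + S + (-1 + S)**2 (J(j, S) = (96 + (-1 + S)**2) + S = 96 + S + (-1 + S)**2)
I(V) = -7 + V**2 (I(V) = -7 + (-2*V + V)**2 = -7 + (-V)**2 = -7 + V**2)
sqrt(I(82) + J(L(-17, -5), 28)) = sqrt((-7 + 82**2) + (97 + 28**2 - 1*28)) = sqrt((-7 + 6724) + (97 + 784 - 28)) = sqrt(6717 + 853) = sqrt(7570)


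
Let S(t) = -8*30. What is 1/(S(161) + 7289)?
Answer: 1/7049 ≈ 0.00014186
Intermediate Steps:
S(t) = -240
1/(S(161) + 7289) = 1/(-240 + 7289) = 1/7049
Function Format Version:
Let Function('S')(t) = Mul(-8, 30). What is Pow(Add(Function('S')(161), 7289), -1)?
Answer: Rational(1, 7049) ≈ 0.00014186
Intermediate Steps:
Function('S')(t) = -240
Pow(Add(Function('S')(161), 7289), -1) = Pow(Add(-240, 7289), -1) = Pow(7049, -1) = Rational(1, 7049)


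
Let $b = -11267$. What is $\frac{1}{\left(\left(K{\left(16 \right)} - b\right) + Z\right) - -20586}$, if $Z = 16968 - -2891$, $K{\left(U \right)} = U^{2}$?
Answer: $\frac{1}{51968} \approx 1.9243 \cdot 10^{-5}$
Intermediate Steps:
$Z = 19859$ ($Z = 16968 + 2891 = 19859$)
$\frac{1}{\left(\left(K{\left(16 \right)} - b\right) + Z\right) - -20586} = \frac{1}{\left(\left(16^{2} - -11267\right) + 19859\right) - -20586} = \frac{1}{\left(\left(256 + 11267\right) + 19859\right) + 20586} = \frac{1}{\left(11523 + 19859\right) + 20586} = \frac{1}{31382 + 20586} = \frac{1}{51968}$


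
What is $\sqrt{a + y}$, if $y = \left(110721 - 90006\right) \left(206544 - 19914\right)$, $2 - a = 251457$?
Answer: $\sqrt{3865788995} \approx 62176.0$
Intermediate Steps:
$a = -251455$ ($a = 2 - 251457 = -251455$)
$y = 3866040450$ ($y = 20715 \cdot 186630 = 3866040450$)
$\sqrt{a + y} = \sqrt{-251455 + 3866040450} = \sqrt{3865788995}$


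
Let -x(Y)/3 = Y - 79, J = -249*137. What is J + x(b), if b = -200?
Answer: -33276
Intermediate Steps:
J = -34113
x(Y) = 237 - 3*Y (x(Y) = -3*(Y - 79) = -3*(-79 + Y) = 237 - 3*Y)
J + x(b) = -34113 + (237 - 3*(-200)) = -34113 + (237 + 600) = -34113 + 837 = -33276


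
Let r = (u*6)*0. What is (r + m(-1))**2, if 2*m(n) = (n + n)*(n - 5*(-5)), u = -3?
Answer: 576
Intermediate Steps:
m(n) = n*(25 + n) (m(n) = ((n + n)*(n - 5*(-5)))/2 = ((2*n)*(n + 25))/2 = ((2*n)*(25 + n))/2 = (2*n*(25 + n))/2 = n*(25 + n))
r = 0 (r = -3*6*0 = -18*0 = 0)
(r + m(-1))**2 = (0 - (25 - 1))**2 = (0 - 1*24)**2 = (0 - 24)**2 = (-24)**2 = 576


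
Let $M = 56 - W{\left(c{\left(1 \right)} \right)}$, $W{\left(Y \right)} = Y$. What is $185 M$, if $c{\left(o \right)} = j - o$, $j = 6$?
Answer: $9435$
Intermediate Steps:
$c{\left(o \right)} = 6 - o$
$M = 51$ ($M = 56 - \left(6 - 1\right) = 56 - 5 = 51$)
$185 M = 185 \cdot 51 = 9435$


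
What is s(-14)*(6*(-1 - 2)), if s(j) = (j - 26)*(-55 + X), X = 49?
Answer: -4320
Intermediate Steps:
s(j) = 156 - 6*j (s(j) = (j - 26)*(-55 + 49) = (-26 + j)*(-6) = 156 - 6*j)
s(-14)*(6*(-1 - 2)) = (156 - 6*(-14))*(6*(-1 - 2)) = (156 + 84)*(6*(-3)) = 240*(-18) = -4320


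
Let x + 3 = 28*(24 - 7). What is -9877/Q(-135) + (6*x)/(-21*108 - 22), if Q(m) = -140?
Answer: 317443/4580 ≈ 69.311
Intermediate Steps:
x = 473 (x = -3 + 28*(24 - 7) = -3 + 28*17 = -3 + 476 = 473)
-9877/Q(-135) + (6*x)/(-21*108 - 22) = -9877/(-140) + (6*473)/(-21*108 - 22) = -9877*(-1/140) + 2838/(-2268 - 22) = 1411/20 + 2838/(-2290) = 1411/20 + 2838*(-1/2290) = 1411/20 - 1419/1145 = 317443/4580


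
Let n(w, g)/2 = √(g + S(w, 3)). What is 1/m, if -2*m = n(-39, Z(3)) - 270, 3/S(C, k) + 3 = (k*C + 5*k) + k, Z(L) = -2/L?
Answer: 13770/1859021 + I*√7242/1859021 ≈ 0.0074071 + 4.5777e-5*I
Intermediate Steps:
S(C, k) = 3/(-3 + 6*k + C*k) (S(C, k) = 3/(-3 + ((k*C + 5*k) + k)) = 3/(-3 + ((C*k + 5*k) + k)) = 3/(-3 + ((5*k + C*k) + k)) = 3/(-3 + (6*k + C*k)) = 3/(-3 + 6*k + C*k))
n(w, g) = 2*√(g + 3/(15 + 3*w)) (n(w, g) = 2*√(g + 3/(-3 + 6*3 + w*3)) = 2*√(g + 3/(-3 + 18 + 3*w)) = 2*√(g + 3/(15 + 3*w)))
m = 135 - I*√7242/102 (m = -(2*√((1 + (-2/3)*(5 - 39))/(5 - 39)) - 270)/2 = -(2*√((1 - 2*⅓*(-34))/(-34)) - 270)/2 = -(2*√(-(1 - ⅔*(-34))/34) - 270)/2 = -(2*√(-(1 + 68/3)/34) - 270)/2 = -(2*√(-1/34*71/3) - 270)/2 = -(2*√(-71/102) - 270)/2 = -(2*(I*√7242/102) - 270)/2 = -(I*√7242/51 - 270)/2 = -(-270 + I*√7242/51)/2 = 135 - I*√7242/102 ≈ 135.0 - 0.83431*I)
1/m = 1/(135 - I*√7242/102)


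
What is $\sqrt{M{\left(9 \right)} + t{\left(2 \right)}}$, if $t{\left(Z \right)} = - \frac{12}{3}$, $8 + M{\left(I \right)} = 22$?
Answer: $\sqrt{10} \approx 3.1623$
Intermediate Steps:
$M{\left(I \right)} = 14$ ($M{\left(I \right)} = -8 + 22 = 14$)
$t{\left(Z \right)} = -4$ ($t{\left(Z \right)} = \left(-12\right) \frac{1}{3} = -4$)
$\sqrt{M{\left(9 \right)} + t{\left(2 \right)}} = \sqrt{14 - 4} = \sqrt{10}$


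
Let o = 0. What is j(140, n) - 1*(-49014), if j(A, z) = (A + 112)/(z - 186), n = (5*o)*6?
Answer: 1519392/31 ≈ 49013.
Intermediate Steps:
n = 0 (n = (5*0)*6 = 0*6 = 0)
j(A, z) = (112 + A)/(-186 + z)
j(140, n) - 1*(-49014) = (112 + 140)/(-186 + 0) - 1*(-49014) = 252/(-186) + 49014 = -1/186*252 + 49014 = -42/31 + 49014 = 1519392/31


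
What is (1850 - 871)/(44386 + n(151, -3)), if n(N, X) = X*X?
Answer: 979/44395 ≈ 0.022052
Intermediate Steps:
n(N, X) = X²
(1850 - 871)/(44386 + n(151, -3)) = (1850 - 871)/(44386 + (-3)²) = 979/(44386 + 9) = 979/44395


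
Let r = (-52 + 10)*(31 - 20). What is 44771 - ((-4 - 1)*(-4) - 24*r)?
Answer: 33663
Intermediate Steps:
r = -462 (r = -42*11 = -462)
44771 - ((-4 - 1)*(-4) - 24*r) = 44771 - ((-4 - 1)*(-4) - 24*(-462)) = 44771 - (-5*(-4) + 11088) = 44771 - (20 + 11088) = 44771 - 1*11108 = 44771 - 11108 = 33663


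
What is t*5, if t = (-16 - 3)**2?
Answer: 1805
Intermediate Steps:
t = 361 (t = (-19)**2 = 361)
t*5 = 361*5 = 1805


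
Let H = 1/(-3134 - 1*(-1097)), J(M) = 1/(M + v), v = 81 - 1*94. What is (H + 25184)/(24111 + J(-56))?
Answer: 1179895561/1129623782 ≈ 1.0445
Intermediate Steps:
v = -13 (v = 81 - 94 = -13)
J(M) = 1/(-13 + M) (J(M) = 1/(M - 13) = 1/(-13 + M))
H = -1/2037 (H = 1/(-3134 + 1097) = 1/(-2037) = -1/2037 ≈ -0.00049092)
(H + 25184)/(24111 + J(-56)) = (-1/2037 + 25184)/(24111 + 1/(-13 - 56)) = 51299807/(2037*(24111 + 1/(-69))) = 51299807/(2037*(24111 - 1/69)) = 51299807/(2037*(1663658/69)) = (51299807/2037)*(69/1663658) = 1179895561/1129623782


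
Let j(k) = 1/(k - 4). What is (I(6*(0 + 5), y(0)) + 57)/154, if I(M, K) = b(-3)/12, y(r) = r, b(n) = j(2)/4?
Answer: 5471/14784 ≈ 0.37006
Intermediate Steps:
j(k) = 1/(-4 + k)
b(n) = -⅛ (b(n) = 1/((-4 + 2)*4) = (¼)/(-2) = -½*¼ = -⅛)
I(M, K) = -1/96 (I(M, K) = -⅛/12 = -⅛*1/12 = -1/96)
(I(6*(0 + 5), y(0)) + 57)/154 = (-1/96 + 57)/154 = (5471/96)*(1/154) = 5471/14784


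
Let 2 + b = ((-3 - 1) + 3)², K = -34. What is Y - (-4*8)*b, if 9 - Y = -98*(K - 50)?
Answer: -8255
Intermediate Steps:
b = -1 (b = -2 + ((-3 - 1) + 3)² = -2 + (-4 + 3)² = -2 + (-1)² = -2 + 1 = -1)
Y = -8223 (Y = 9 - (-98)*(-34 - 50) = 9 - (-98)*(-84) = 9 - 1*8232 = 9 - 8232 = -8223)
Y - (-4*8)*b = -8223 - (-4*8)*(-1) = -8223 - (-32)*(-1) = -8223 - 1*32 = -8223 - 32 = -8255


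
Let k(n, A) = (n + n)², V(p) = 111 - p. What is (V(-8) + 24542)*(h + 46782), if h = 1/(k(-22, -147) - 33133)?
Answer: 35991695045033/31197 ≈ 1.1537e+9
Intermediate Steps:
k(n, A) = 4*n² (k(n, A) = (2*n)² = 4*n²)
h = -1/31197 (h = 1/(4*(-22)² - 33133) = 1/(4*484 - 33133) = 1/(1936 - 33133) = 1/(-31197) = -1/31197 ≈ -3.2054e-5)
(V(-8) + 24542)*(h + 46782) = ((111 - 1*(-8)) + 24542)*(-1/31197 + 46782) = ((111 + 8) + 24542)*(1459458053/31197) = (119 + 24542)*(1459458053/31197) = 24661*(1459458053/31197) = 35991695045033/31197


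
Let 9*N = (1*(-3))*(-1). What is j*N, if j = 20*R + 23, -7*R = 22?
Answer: -93/7 ≈ -13.286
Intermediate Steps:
R = -22/7 (R = -1/7*22 = -22/7 ≈ -3.1429)
N = 1/3 (N = ((1*(-3))*(-1))/9 = (-3*(-1))/9 = (1/9)*3 = 1/3 ≈ 0.33333)
j = -279/7 (j = 20*(-22/7) + 23 = -440/7 + 23 = -279/7 ≈ -39.857)
j*N = -279/7*1/3 = -93/7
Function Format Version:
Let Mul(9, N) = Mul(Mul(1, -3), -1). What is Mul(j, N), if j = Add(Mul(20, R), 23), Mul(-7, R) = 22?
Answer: Rational(-93, 7) ≈ -13.286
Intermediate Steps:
R = Rational(-22, 7) (R = Mul(Rational(-1, 7), 22) = Rational(-22, 7) ≈ -3.1429)
N = Rational(1, 3) (N = Mul(Rational(1, 9), Mul(Mul(1, -3), -1)) = Mul(Rational(1, 9), Mul(-3, -1)) = Mul(Rational(1, 9), 3) = Rational(1, 3) ≈ 0.33333)
j = Rational(-279, 7) (j = Add(Mul(20, Rational(-22, 7)), 23) = Add(Rational(-440, 7), 23) = Rational(-279, 7) ≈ -39.857)
Mul(j, N) = Mul(Rational(-279, 7), Rational(1, 3)) = Rational(-93, 7)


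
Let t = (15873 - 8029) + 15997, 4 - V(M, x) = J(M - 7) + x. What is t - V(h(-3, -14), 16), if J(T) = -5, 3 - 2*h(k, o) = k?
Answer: 23848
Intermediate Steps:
h(k, o) = 3/2 - k/2
V(M, x) = 9 - x (V(M, x) = 4 - (-5 + x) = 4 + (5 - x) = 9 - x)
t = 23841 (t = 7844 + 15997 = 23841)
t - V(h(-3, -14), 16) = 23841 - (9 - 1*16) = 23841 - (9 - 16) = 23841 - 1*(-7) = 23841 + 7 = 23848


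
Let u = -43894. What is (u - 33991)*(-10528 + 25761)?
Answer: -1186422205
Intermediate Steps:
(u - 33991)*(-10528 + 25761) = (-43894 - 33991)*(-10528 + 25761) = -77885*15233 = -1186422205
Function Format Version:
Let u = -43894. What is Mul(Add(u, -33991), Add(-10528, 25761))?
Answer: -1186422205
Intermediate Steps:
Mul(Add(u, -33991), Add(-10528, 25761)) = Mul(Add(-43894, -33991), Add(-10528, 25761)) = Mul(-77885, 15233) = -1186422205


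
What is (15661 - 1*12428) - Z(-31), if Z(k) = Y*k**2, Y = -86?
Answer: 85879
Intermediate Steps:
Z(k) = -86*k**2
(15661 - 1*12428) - Z(-31) = (15661 - 1*12428) - (-86)*(-31)**2 = (15661 - 12428) - (-86)*961 = 3233 - 1*(-82646) = 3233 + 82646 = 85879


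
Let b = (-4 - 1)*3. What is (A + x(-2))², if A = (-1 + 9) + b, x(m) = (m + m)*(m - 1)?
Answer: 25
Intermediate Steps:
b = -15 (b = -5*3 = -15)
x(m) = 2*m*(-1 + m) (x(m) = (2*m)*(-1 + m) = 2*m*(-1 + m))
A = -7 (A = (-1 + 9) - 15 = 8 - 15 = -7)
(A + x(-2))² = (-7 + 2*(-2)*(-1 - 2))² = (-7 + 2*(-2)*(-3))² = (-7 + 12)² = 5² = 25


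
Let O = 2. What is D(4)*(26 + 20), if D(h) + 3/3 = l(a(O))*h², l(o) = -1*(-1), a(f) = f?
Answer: 690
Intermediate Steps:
l(o) = 1
D(h) = -1 + h² (D(h) = -1 + 1*h² = -1 + h²)
D(4)*(26 + 20) = (-1 + 4²)*(26 + 20) = (-1 + 16)*46 = 15*46 = 690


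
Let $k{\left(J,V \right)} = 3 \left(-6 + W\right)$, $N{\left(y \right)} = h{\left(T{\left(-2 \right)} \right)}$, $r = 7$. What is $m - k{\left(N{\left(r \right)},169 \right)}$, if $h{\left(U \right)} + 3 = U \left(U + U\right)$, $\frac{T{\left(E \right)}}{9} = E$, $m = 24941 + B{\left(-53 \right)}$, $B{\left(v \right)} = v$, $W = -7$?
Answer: $24927$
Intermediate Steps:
$m = 24888$ ($m = 24941 - 53 = 24888$)
$T{\left(E \right)} = 9 E$
$h{\left(U \right)} = -3 + 2 U^{2}$ ($h{\left(U \right)} = -3 + U \left(U + U\right) = -3 + U 2 U = -3 + 2 U^{2}$)
$N{\left(y \right)} = 645$ ($N{\left(y \right)} = -3 + 2 \left(9 \left(-2\right)\right)^{2} = -3 + 2 \left(-18\right)^{2} = -3 + 2 \cdot 324 = -3 + 648 = 645$)
$k{\left(J,V \right)} = -39$ ($k{\left(J,V \right)} = 3 \left(-6 - 7\right) = 3 \left(-13\right) = -39$)
$m - k{\left(N{\left(r \right)},169 \right)} = 24888 - -39 = 24888 + 39 = 24927$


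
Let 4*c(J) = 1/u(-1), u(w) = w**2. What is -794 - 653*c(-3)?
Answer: -3829/4 ≈ -957.25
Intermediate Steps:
c(J) = 1/4 (c(J) = 1/(4*((-1)**2)) = (1/4)/1 = (1/4)*1 = 1/4)
-794 - 653*c(-3) = -794 - 653*1/4 = -794 - 653/4 = -3829/4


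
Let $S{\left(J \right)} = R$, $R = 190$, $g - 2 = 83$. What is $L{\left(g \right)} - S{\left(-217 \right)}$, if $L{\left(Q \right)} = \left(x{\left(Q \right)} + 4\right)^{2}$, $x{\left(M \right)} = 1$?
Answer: $-165$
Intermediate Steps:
$g = 85$ ($g = 2 + 83 = 85$)
$S{\left(J \right)} = 190$
$L{\left(Q \right)} = 25$ ($L{\left(Q \right)} = \left(1 + 4\right)^{2} = 5^{2} = 25$)
$L{\left(g \right)} - S{\left(-217 \right)} = 25 - 190 = -165$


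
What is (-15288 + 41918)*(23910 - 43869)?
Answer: -531508170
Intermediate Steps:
(-15288 + 41918)*(23910 - 43869) = 26630*(-19959) = -531508170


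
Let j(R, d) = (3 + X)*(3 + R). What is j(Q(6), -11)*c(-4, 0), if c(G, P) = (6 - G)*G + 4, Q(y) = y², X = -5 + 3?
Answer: -1404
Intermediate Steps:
X = -2
j(R, d) = 3 + R (j(R, d) = (3 - 2)*(3 + R) = 1*(3 + R) = 3 + R)
c(G, P) = 4 + G*(6 - G) (c(G, P) = G*(6 - G) + 4 = 4 + G*(6 - G))
j(Q(6), -11)*c(-4, 0) = (3 + 6²)*(4 - 1*(-4)² + 6*(-4)) = (3 + 36)*(4 - 1*16 - 24) = 39*(4 - 16 - 24) = 39*(-36) = -1404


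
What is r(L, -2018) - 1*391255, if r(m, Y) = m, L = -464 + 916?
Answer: -390803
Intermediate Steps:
L = 452
r(L, -2018) - 1*391255 = 452 - 1*391255 = 452 - 391255 = -390803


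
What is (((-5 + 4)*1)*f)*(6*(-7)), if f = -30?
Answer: -1260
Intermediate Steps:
(((-5 + 4)*1)*f)*(6*(-7)) = (((-5 + 4)*1)*(-30))*(6*(-7)) = (-1*1*(-30))*(-42) = -1*(-30)*(-42) = 30*(-42) = -1260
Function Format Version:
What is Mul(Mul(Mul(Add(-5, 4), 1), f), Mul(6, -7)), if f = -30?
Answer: -1260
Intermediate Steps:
Mul(Mul(Mul(Add(-5, 4), 1), f), Mul(6, -7)) = Mul(Mul(Mul(Add(-5, 4), 1), -30), Mul(6, -7)) = Mul(Mul(Mul(-1, 1), -30), -42) = Mul(Mul(-1, -30), -42) = Mul(30, -42) = -1260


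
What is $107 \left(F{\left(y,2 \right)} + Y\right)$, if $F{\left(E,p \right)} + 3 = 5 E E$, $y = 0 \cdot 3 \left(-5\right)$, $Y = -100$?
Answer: $-11021$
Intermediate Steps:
$y = 0$ ($y = 0 \left(-5\right) = 0$)
$F{\left(E,p \right)} = -3 + 5 E^{2}$ ($F{\left(E,p \right)} = -3 + 5 E E = -3 + 5 E^{2}$)
$107 \left(F{\left(y,2 \right)} + Y\right) = 107 \left(\left(-3 + 5 \cdot 0^{2}\right) - 100\right) = 107 \left(\left(-3 + 5 \cdot 0\right) - 100\right) = 107 \left(\left(-3 + 0\right) - 100\right) = 107 \left(-3 - 100\right) = 107 \left(-103\right) = -11021$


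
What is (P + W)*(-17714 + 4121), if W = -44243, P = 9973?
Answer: 465832110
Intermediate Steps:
(P + W)*(-17714 + 4121) = (9973 - 44243)*(-17714 + 4121) = -34270*(-13593) = 465832110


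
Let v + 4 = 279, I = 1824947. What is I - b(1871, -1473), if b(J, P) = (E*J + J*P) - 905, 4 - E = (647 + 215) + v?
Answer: 6701678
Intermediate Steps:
v = 275 (v = -4 + 279 = 275)
E = -1133 (E = 4 - ((647 + 215) + 275) = 4 - (862 + 275) = 4 - 1*1137 = 4 - 1137 = -1133)
b(J, P) = -905 - 1133*J + J*P (b(J, P) = (-1133*J + J*P) - 905 = -905 - 1133*J + J*P)
I - b(1871, -1473) = 1824947 - (-905 - 1133*1871 + 1871*(-1473)) = 1824947 - (-905 - 2119843 - 2755983) = 1824947 - 1*(-4876731) = 1824947 + 4876731 = 6701678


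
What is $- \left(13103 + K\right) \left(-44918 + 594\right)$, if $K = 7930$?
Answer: $932266692$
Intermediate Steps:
$- \left(13103 + K\right) \left(-44918 + 594\right) = - \left(13103 + 7930\right) \left(-44918 + 594\right) = - 21033 \left(-44324\right) = \left(-1\right) \left(-932266692\right) = 932266692$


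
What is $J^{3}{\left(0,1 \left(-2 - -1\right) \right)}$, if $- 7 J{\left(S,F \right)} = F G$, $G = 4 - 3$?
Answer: $\frac{1}{343} \approx 0.0029155$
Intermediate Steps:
$G = 1$
$J{\left(S,F \right)} = - \frac{F}{7}$ ($J{\left(S,F \right)} = - \frac{F 1}{7} = - \frac{F}{7}$)
$J^{3}{\left(0,1 \left(-2 - -1\right) \right)} = \left(- \frac{1 \left(-2 - -1\right)}{7}\right)^{3} = \left(- \frac{1 \left(-2 + \left(-2 + 3\right)\right)}{7}\right)^{3} = \left(- \frac{1 \left(-2 + 1\right)}{7}\right)^{3} = \left(- \frac{1 \left(-1\right)}{7}\right)^{3} = \left(\left(- \frac{1}{7}\right) \left(-1\right)\right)^{3} = \left(\frac{1}{7}\right)^{3} = \frac{1}{343}$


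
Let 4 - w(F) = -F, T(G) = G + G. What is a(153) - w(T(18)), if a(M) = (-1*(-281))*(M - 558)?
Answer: -113845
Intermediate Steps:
T(G) = 2*G
w(F) = 4 + F (w(F) = 4 - (-1)*F = 4 + F)
a(M) = -156798 + 281*M (a(M) = 281*(-558 + M) = -156798 + 281*M)
a(153) - w(T(18)) = (-156798 + 281*153) - (4 + 2*18) = (-156798 + 42993) - (4 + 36) = -113805 - 1*40 = -113805 - 40 = -113845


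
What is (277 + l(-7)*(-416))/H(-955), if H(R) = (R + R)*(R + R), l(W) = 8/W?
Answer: 5267/25536700 ≈ 0.00020625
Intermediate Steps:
H(R) = 4*R² (H(R) = (2*R)*(2*R) = 4*R²)
(277 + l(-7)*(-416))/H(-955) = (277 + (8/(-7))*(-416))/((4*(-955)²)) = (277 + (8*(-⅐))*(-416))/((4*912025)) = (277 - 8/7*(-416))/3648100 = (277 + 3328/7)*(1/3648100) = (5267/7)*(1/3648100) = 5267/25536700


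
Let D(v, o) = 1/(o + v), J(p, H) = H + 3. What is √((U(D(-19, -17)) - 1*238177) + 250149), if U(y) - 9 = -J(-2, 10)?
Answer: 8*√187 ≈ 109.40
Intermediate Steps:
J(p, H) = 3 + H
U(y) = -4 (U(y) = 9 - (3 + 10) = 9 - 1*13 = 9 - 13 = -4)
√((U(D(-19, -17)) - 1*238177) + 250149) = √((-4 - 1*238177) + 250149) = √((-4 - 238177) + 250149) = √(-238181 + 250149) = √11968 = 8*√187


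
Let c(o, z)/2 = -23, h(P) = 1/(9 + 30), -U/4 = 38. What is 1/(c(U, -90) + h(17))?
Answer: -39/1793 ≈ -0.021751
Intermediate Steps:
U = -152 (U = -4*38 = -152)
h(P) = 1/39
c(o, z) = -46 (c(o, z) = 2*(-23) = -46)
1/(c(U, -90) + h(17)) = 1/(-46 + 1/39) = 1/(-1793/39) = -39/1793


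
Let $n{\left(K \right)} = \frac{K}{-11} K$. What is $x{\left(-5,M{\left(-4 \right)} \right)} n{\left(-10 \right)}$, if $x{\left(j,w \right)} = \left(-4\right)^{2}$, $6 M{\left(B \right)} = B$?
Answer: $- \frac{1600}{11} \approx -145.45$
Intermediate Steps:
$M{\left(B \right)} = \frac{B}{6}$
$x{\left(j,w \right)} = 16$
$n{\left(K \right)} = - \frac{K^{2}}{11}$ ($n{\left(K \right)} = K \left(- \frac{1}{11}\right) K = - \frac{K}{11} K = - \frac{K^{2}}{11}$)
$x{\left(-5,M{\left(-4 \right)} \right)} n{\left(-10 \right)} = 16 \left(- \frac{\left(-10\right)^{2}}{11}\right) = 16 \left(\left(- \frac{1}{11}\right) 100\right) = 16 \left(- \frac{100}{11}\right) = - \frac{1600}{11}$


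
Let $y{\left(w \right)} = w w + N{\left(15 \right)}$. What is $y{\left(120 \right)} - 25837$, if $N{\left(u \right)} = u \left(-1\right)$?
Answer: $-11452$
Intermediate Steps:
$N{\left(u \right)} = - u$
$y{\left(w \right)} = -15 + w^{2}$ ($y{\left(w \right)} = w w - 15 = w^{2} - 15 = -15 + w^{2}$)
$y{\left(120 \right)} - 25837 = \left(-15 + 120^{2}\right) - 25837 = \left(-15 + 14400\right) - 25837 = 14385 - 25837 = -11452$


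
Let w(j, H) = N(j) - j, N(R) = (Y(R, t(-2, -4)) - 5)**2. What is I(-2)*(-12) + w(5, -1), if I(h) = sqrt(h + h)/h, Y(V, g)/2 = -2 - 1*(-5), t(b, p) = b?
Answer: -4 + 12*I ≈ -4.0 + 12.0*I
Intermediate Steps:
Y(V, g) = 6 (Y(V, g) = 2*(-2 - 1*(-5)) = 2*(-2 + 5) = 2*3 = 6)
N(R) = 1 (N(R) = (6 - 5)**2 = 1**2 = 1)
I(h) = sqrt(2)/sqrt(h) (I(h) = sqrt(2*h)/h = (sqrt(2)*sqrt(h))/h = sqrt(2)/sqrt(h))
w(j, H) = 1 - j
I(-2)*(-12) + w(5, -1) = (sqrt(2)/sqrt(-2))*(-12) + (1 - 1*5) = (sqrt(2)*(-I*sqrt(2)/2))*(-12) + (1 - 5) = -I*(-12) - 4 = 12*I - 4 = -4 + 12*I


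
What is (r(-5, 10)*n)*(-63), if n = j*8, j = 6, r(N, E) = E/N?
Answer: 6048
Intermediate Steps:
n = 48 (n = 6*8 = 48)
(r(-5, 10)*n)*(-63) = ((10/(-5))*48)*(-63) = ((10*(-⅕))*48)*(-63) = -2*48*(-63) = -96*(-63) = 6048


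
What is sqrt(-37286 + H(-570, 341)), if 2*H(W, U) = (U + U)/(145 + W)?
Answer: I*sqrt(269397147)/85 ≈ 193.1*I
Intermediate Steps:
H(W, U) = U/(145 + W) (H(W, U) = ((U + U)/(145 + W))/2 = ((2*U)/(145 + W))/2 = (2*U/(145 + W))/2 = U/(145 + W))
sqrt(-37286 + H(-570, 341)) = sqrt(-37286 + 341/(145 - 570)) = sqrt(-37286 + 341/(-425)) = sqrt(-37286 + 341*(-1/425)) = sqrt(-37286 - 341/425) = sqrt(-15846891/425) = I*sqrt(269397147)/85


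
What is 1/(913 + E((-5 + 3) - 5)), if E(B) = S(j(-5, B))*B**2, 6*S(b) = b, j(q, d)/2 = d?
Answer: 3/2396 ≈ 0.0012521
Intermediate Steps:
j(q, d) = 2*d
S(b) = b/6
E(B) = B**3/3 (E(B) = ((2*B)/6)*B**2 = (B/3)*B**2 = B**3/3)
1/(913 + E((-5 + 3) - 5)) = 1/(913 + ((-5 + 3) - 5)**3/3) = 1/(913 + (-2 - 5)**3/3) = 1/(913 + (1/3)*(-7)**3) = 1/(913 + (1/3)*(-343)) = 1/(913 - 343/3) = 1/(2396/3) = 3/2396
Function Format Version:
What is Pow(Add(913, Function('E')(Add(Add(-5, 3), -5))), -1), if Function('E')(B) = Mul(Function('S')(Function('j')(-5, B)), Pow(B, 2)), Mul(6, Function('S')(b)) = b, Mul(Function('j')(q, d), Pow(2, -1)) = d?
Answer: Rational(3, 2396) ≈ 0.0012521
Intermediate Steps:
Function('j')(q, d) = Mul(2, d)
Function('S')(b) = Mul(Rational(1, 6), b)
Function('E')(B) = Mul(Rational(1, 3), Pow(B, 3)) (Function('E')(B) = Mul(Mul(Rational(1, 6), Mul(2, B)), Pow(B, 2)) = Mul(Mul(Rational(1, 3), B), Pow(B, 2)) = Mul(Rational(1, 3), Pow(B, 3)))
Pow(Add(913, Function('E')(Add(Add(-5, 3), -5))), -1) = Pow(Add(913, Mul(Rational(1, 3), Pow(Add(Add(-5, 3), -5), 3))), -1) = Pow(Add(913, Mul(Rational(1, 3), Pow(Add(-2, -5), 3))), -1) = Pow(Add(913, Mul(Rational(1, 3), Pow(-7, 3))), -1) = Pow(Add(913, Mul(Rational(1, 3), -343)), -1) = Pow(Add(913, Rational(-343, 3)), -1) = Pow(Rational(2396, 3), -1) = Rational(3, 2396)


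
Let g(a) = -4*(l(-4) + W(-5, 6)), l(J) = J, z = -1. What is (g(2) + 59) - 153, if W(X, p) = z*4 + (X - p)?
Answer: -18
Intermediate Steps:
W(X, p) = -4 + X - p (W(X, p) = -1*4 + (X - p) = -4 + (X - p) = -4 + X - p)
g(a) = 76 (g(a) = -4*(-4 + (-4 - 5 - 1*6)) = -4*(-4 + (-4 - 5 - 6)) = -4*(-4 - 15) = -4*(-19) = 76)
(g(2) + 59) - 153 = (76 + 59) - 153 = 135 - 153 = -18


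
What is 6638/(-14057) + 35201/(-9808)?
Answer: -559925961/137871056 ≈ -4.0612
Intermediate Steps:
6638/(-14057) + 35201/(-9808) = 6638*(-1/14057) + 35201*(-1/9808) = -6638/14057 - 35201/9808 = -559925961/137871056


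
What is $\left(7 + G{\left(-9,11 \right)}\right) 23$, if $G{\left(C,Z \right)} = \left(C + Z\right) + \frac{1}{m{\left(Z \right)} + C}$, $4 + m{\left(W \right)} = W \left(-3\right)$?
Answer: $\frac{413}{2} \approx 206.5$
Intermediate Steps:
$m{\left(W \right)} = -4 - 3 W$ ($m{\left(W \right)} = -4 + W \left(-3\right) = -4 - 3 W$)
$G{\left(C,Z \right)} = C + Z + \frac{1}{-4 + C - 3 Z}$ ($G{\left(C,Z \right)} = \left(C + Z\right) + \frac{1}{\left(-4 - 3 Z\right) + C} = \left(C + Z\right) + \frac{1}{-4 + C - 3 Z} = C + Z + \frac{1}{-4 + C - 3 Z}$)
$\left(7 + G{\left(-9,11 \right)}\right) 23 = \left(7 + \frac{-1 - \left(-9\right)^{2} - 9 \left(4 + 3 \cdot 11\right) + 11 \left(4 + 3 \cdot 11\right) - \left(-9\right) 11}{4 - -9 + 3 \cdot 11}\right) 23 = \left(7 + \frac{-1 - 81 - 9 \left(4 + 33\right) + 11 \left(4 + 33\right) + 99}{4 + 9 + 33}\right) 23 = \left(7 + \frac{-1 - 81 - 333 + 11 \cdot 37 + 99}{46}\right) 23 = \left(7 + \frac{-1 - 81 - 333 + 407 + 99}{46}\right) 23 = \left(7 + \frac{1}{46} \cdot 91\right) 23 = \left(7 + \frac{91}{46}\right) 23 = \frac{413}{46} \cdot 23 = \frac{413}{2}$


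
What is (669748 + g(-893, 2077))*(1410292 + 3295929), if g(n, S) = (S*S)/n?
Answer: 2794417714108735/893 ≈ 3.1292e+12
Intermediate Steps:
g(n, S) = S**2/n
(669748 + g(-893, 2077))*(1410292 + 3295929) = (669748 + 2077**2/(-893))*(1410292 + 3295929) = (669748 + 4313929*(-1/893))*4706221 = (669748 - 4313929/893)*4706221 = (593771035/893)*4706221 = 2794417714108735/893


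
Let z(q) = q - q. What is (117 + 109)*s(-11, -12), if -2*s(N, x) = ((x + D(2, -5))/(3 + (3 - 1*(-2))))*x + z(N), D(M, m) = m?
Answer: -5763/2 ≈ -2881.5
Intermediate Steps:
z(q) = 0
s(N, x) = -x*(-5/8 + x/8)/2 (s(N, x) = -(((x - 5)/(3 + (3 - 1*(-2))))*x + 0)/2 = -(((-5 + x)/(3 + (3 + 2)))*x + 0)/2 = -(((-5 + x)/(3 + 5))*x + 0)/2 = -(((-5 + x)/8)*x + 0)/2 = -(((-5 + x)*(1/8))*x + 0)/2 = -((-5/8 + x/8)*x + 0)/2 = -(x*(-5/8 + x/8) + 0)/2 = -x*(-5/8 + x/8)/2)
(117 + 109)*s(-11, -12) = (117 + 109)*((1/16)*(-12)*(5 - 1*(-12))) = 226*((1/16)*(-12)*(5 + 12)) = 226*((1/16)*(-12)*17) = 226*(-51/4) = -5763/2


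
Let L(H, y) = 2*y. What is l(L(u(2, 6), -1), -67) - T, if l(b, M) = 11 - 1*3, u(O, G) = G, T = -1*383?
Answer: 391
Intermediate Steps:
T = -383
l(b, M) = 8 (l(b, M) = 11 - 3 = 8)
l(L(u(2, 6), -1), -67) - T = 8 - 1*(-383) = 8 + 383 = 391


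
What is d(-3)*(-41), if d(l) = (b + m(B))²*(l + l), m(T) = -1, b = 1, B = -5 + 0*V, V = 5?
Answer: 0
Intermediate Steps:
B = -5 (B = -5 + 0*5 = -5 + 0 = -5)
d(l) = 0 (d(l) = (1 - 1)²*(l + l) = 0²*(2*l) = 0*(2*l) = 0)
d(-3)*(-41) = 0*(-41) = 0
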